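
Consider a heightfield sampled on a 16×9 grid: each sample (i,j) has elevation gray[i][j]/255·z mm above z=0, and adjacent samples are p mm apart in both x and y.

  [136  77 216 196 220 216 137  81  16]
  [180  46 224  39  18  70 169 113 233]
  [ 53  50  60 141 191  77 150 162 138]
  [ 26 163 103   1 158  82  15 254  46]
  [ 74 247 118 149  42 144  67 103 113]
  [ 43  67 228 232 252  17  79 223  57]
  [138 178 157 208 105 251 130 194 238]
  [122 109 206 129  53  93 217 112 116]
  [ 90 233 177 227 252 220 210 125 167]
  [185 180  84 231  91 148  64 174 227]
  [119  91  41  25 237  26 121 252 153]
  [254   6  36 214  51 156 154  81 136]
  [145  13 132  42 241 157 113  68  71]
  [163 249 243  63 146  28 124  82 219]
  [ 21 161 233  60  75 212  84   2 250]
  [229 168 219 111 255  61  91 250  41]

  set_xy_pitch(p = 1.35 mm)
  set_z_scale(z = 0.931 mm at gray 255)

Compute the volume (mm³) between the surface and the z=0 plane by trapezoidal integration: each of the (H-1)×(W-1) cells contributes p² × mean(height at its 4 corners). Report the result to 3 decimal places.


height_mm = gray/255 × 0.931; cell vol = 1.35² × mean(4 corners)
unit = 1.35² × 0.931 / (4×255) = 0.00166348 mm³ per gray-sum
row 0: Σ corner-gray over 8 cells = 4209  → 7.0016
row 1: Σ corner-gray over 8 cells = 3624  → 6.0284
row 2: Σ corner-gray over 8 cells = 3477  → 5.7839
row 3: Σ corner-gray over 8 cells = 3551  → 5.9070
row 4: Σ corner-gray over 8 cells = 4223  → 7.0249
row 5: Σ corner-gray over 8 cells = 5118  → 8.5137
row 6: Σ corner-gray over 8 cells = 4898  → 8.1477
row 7: Σ corner-gray over 8 cells = 5221  → 8.6850
row 8: Σ corner-gray over 8 cells = 5501  → 9.1508
row 9: Σ corner-gray over 8 cells = 4214  → 7.0099
row 10: Σ corner-gray over 8 cells = 3644  → 6.0617
row 11: Σ corner-gray over 8 cells = 3534  → 5.8787
row 12: Σ corner-gray over 8 cells = 4000  → 6.6539
row 13: Σ corner-gray over 8 cells = 4177  → 6.9483
row 14: Σ corner-gray over 8 cells = 4505  → 7.4940
Σ rows: total corner-gray = 63896  → 106.2896 mm³

106.290


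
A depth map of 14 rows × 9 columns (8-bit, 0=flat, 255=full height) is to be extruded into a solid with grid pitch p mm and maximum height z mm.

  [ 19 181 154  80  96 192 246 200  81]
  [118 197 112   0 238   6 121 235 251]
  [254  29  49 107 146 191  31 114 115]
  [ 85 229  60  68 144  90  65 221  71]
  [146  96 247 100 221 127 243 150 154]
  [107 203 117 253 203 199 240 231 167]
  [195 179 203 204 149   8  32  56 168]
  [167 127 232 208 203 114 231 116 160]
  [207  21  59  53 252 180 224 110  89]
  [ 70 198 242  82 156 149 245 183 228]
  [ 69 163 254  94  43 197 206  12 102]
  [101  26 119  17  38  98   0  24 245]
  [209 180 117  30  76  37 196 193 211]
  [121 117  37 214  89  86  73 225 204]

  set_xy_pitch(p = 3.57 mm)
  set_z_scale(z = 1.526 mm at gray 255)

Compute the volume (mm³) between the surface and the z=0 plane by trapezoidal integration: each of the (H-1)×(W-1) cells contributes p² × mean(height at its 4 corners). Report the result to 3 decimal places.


height_mm = gray/255 × 1.526; cell vol = 3.57² × mean(4 corners)
unit = 3.57² × 1.526 / (4×255) = 0.0190674 mm³ per gray-sum
row 0: Σ corner-gray over 8 cells = 4585  → 87.4239
row 1: Σ corner-gray over 8 cells = 3890  → 74.1721
row 2: Σ corner-gray over 8 cells = 3613  → 68.8904
row 3: Σ corner-gray over 8 cells = 4578  → 87.2904
row 4: Σ corner-gray over 8 cells = 5834  → 111.2390
row 5: Σ corner-gray over 8 cells = 5191  → 98.9787
row 6: Σ corner-gray over 8 cells = 4814  → 91.7903
row 7: Σ corner-gray over 8 cells = 4883  → 93.1060
row 8: Σ corner-gray over 8 cells = 4902  → 93.4682
row 9: Σ corner-gray over 8 cells = 4917  → 93.7543
row 10: Σ corner-gray over 8 cells = 3099  → 59.0898
row 11: Σ corner-gray over 8 cells = 3068  → 58.4987
row 12: Σ corner-gray over 8 cells = 4085  → 77.8902
Σ rows: total corner-gray = 57459  → 1095.5920 mm³

1095.592


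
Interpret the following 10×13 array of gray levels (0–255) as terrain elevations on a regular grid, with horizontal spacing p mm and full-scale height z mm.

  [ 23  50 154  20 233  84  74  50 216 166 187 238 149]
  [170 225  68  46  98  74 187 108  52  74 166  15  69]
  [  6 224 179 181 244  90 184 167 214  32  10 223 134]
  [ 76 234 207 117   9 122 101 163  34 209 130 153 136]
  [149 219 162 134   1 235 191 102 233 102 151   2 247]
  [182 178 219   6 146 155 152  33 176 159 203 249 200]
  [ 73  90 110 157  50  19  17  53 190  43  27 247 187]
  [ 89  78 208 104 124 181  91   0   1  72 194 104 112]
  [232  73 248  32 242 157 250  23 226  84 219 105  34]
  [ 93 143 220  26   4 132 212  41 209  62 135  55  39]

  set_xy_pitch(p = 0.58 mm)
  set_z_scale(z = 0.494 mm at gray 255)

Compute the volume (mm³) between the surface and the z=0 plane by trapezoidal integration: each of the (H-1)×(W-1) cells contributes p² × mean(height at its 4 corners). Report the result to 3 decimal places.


height_mm = gray/255 × 0.494; cell vol = 0.58² × mean(4 corners)
unit = 0.58² × 0.494 / (4×255) = 0.000162923 mm³ per gray-sum
row 0: Σ corner-gray over 12 cells = 5581  → 0.9093
row 1: Σ corner-gray over 12 cells = 6101  → 0.9940
row 2: Σ corner-gray over 12 cells = 6806  → 1.1089
row 3: Σ corner-gray over 12 cells = 6630  → 1.0802
row 4: Σ corner-gray over 12 cells = 7194  → 1.1721
row 5: Σ corner-gray over 12 cells = 6000  → 0.9775
row 6: Σ corner-gray over 12 cells = 4781  → 0.7789
row 7: Σ corner-gray over 12 cells = 6099  → 0.9937
row 8: Σ corner-gray over 12 cells = 6194  → 1.0091
Σ rows: total corner-gray = 55386  → 9.0237 mm³

9.024


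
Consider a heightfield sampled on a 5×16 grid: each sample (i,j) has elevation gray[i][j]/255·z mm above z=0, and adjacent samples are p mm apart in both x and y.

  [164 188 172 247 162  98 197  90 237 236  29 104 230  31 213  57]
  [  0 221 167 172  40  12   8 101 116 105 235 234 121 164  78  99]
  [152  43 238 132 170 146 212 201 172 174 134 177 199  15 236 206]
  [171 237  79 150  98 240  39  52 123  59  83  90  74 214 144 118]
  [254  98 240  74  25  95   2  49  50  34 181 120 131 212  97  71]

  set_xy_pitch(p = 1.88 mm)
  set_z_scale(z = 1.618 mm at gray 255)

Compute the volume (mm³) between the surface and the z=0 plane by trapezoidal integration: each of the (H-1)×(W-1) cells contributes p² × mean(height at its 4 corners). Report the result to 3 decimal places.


height_mm = gray/255 × 1.618; cell vol = 1.88² × mean(4 corners)
unit = 1.88² × 1.618 / (4×255) = 0.00560653 mm³ per gray-sum
row 0: Σ corner-gray over 15 cells = 8336  → 46.7360
row 1: Σ corner-gray over 15 cells = 8503  → 47.6723
row 2: Σ corner-gray over 15 cells = 8509  → 47.7060
row 3: Σ corner-gray over 15 cells = 6794  → 38.0908
Σ rows: total corner-gray = 32142  → 180.2050 mm³

180.205


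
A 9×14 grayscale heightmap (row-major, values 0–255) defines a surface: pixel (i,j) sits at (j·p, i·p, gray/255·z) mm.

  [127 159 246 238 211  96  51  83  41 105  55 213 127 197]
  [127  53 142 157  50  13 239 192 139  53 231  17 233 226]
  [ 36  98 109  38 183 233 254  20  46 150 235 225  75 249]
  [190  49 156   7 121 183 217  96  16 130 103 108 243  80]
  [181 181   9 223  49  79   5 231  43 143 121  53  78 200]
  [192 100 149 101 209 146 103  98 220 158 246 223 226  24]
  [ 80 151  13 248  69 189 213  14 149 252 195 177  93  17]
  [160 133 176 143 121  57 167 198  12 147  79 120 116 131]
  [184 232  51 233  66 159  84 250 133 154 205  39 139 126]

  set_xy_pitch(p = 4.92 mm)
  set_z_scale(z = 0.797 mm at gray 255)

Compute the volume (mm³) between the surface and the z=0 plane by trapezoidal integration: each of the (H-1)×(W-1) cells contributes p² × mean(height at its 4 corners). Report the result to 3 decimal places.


1046.334

height_mm = gray/255 × 0.797; cell vol = 4.92² × mean(4 corners)
unit = 4.92² × 0.797 / (4×255) = 0.0189142 mm³ per gray-sum
row 0: Σ corner-gray over 13 cells = 6965  → 131.7375
row 1: Σ corner-gray over 13 cells = 7008  → 132.5508
row 2: Σ corner-gray over 13 cells = 6745  → 127.5764
row 3: Σ corner-gray over 13 cells = 5939  → 112.3315
row 4: Σ corner-gray over 13 cells = 6985  → 132.1158
row 5: Σ corner-gray over 13 cells = 7797  → 147.4741
row 6: Σ corner-gray over 13 cells = 6852  → 129.6002
row 7: Σ corner-gray over 13 cells = 7029  → 132.9480
Σ rows: total corner-gray = 55320  → 1046.3345 mm³


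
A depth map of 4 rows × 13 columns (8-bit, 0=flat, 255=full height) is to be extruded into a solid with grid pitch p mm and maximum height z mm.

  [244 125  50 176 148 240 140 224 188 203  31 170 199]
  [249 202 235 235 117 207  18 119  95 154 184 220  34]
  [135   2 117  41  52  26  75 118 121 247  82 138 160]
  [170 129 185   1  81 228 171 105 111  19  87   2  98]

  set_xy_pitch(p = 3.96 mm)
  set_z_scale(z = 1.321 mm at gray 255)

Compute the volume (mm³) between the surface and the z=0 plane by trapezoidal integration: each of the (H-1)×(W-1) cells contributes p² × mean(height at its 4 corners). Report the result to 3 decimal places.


380.087

height_mm = gray/255 × 1.321; cell vol = 3.96² × mean(4 corners)
unit = 3.96² × 1.321 / (4×255) = 0.0203092 mm³ per gray-sum
row 0: Σ corner-gray over 12 cells = 7688  → 156.1372
row 1: Σ corner-gray over 12 cells = 6188  → 125.6734
row 2: Σ corner-gray over 12 cells = 4839  → 98.2763
Σ rows: total corner-gray = 18715  → 380.0869 mm³


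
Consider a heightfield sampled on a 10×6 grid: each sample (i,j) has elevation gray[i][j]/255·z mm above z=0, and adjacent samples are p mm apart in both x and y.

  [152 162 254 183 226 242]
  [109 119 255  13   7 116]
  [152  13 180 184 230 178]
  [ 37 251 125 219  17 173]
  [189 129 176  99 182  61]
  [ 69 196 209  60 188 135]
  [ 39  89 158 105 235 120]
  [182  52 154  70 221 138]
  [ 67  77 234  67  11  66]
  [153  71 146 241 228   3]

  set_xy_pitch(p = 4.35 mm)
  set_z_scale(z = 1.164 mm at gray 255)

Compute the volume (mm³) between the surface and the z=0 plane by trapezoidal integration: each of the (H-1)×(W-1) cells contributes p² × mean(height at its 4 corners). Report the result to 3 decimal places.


529.785

height_mm = gray/255 × 1.164; cell vol = 4.35² × mean(4 corners)
unit = 4.35² × 1.164 / (4×255) = 0.0215939 mm³ per gray-sum
row 0: Σ corner-gray over 5 cells = 3057  → 66.0126
row 1: Σ corner-gray over 5 cells = 2557  → 55.2156
row 2: Σ corner-gray over 5 cells = 2978  → 64.3067
row 3: Σ corner-gray over 5 cells = 2856  → 61.6722
row 4: Σ corner-gray over 5 cells = 2932  → 63.3133
row 5: Σ corner-gray over 5 cells = 2843  → 61.3915
row 6: Σ corner-gray over 5 cells = 2647  → 57.1591
row 7: Σ corner-gray over 5 cells = 2225  → 48.0465
row 8: Σ corner-gray over 5 cells = 2439  → 52.6676
Σ rows: total corner-gray = 24534  → 529.7850 mm³


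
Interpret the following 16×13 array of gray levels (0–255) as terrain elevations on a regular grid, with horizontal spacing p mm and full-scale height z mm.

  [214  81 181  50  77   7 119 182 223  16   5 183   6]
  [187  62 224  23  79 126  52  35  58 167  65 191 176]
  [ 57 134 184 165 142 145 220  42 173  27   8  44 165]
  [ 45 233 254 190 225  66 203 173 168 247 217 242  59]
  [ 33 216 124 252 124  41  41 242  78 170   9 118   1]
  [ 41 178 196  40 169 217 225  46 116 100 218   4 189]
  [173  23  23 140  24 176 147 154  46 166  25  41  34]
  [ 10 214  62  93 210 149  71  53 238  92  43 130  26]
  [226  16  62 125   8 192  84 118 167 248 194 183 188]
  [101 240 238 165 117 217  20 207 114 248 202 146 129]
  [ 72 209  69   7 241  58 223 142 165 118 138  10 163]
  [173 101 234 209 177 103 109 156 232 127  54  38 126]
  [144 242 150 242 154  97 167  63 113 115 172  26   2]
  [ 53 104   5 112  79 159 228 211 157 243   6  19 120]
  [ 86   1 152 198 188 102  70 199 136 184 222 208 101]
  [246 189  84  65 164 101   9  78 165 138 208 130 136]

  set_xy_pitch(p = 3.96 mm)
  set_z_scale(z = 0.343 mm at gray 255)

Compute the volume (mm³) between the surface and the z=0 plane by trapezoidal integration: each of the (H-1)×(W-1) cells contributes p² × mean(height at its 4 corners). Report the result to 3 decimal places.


493.604

height_mm = gray/255 × 0.343; cell vol = 3.96² × mean(4 corners)
unit = 3.96² × 0.343 / (4×255) = 0.00527332 mm³ per gray-sum
row 0: Σ corner-gray over 12 cells = 4995  → 26.3402
row 1: Σ corner-gray over 12 cells = 5317  → 28.0383
row 2: Σ corner-gray over 12 cells = 7330  → 38.6535
row 3: Σ corner-gray over 12 cells = 7404  → 39.0437
row 4: Σ corner-gray over 12 cells = 6112  → 32.2305
row 5: Σ corner-gray over 12 cells = 5385  → 28.3968
row 6: Σ corner-gray over 12 cells = 4883  → 25.7496
row 7: Σ corner-gray over 12 cells = 5954  → 31.3974
row 8: Σ corner-gray over 12 cells = 7266  → 38.3160
row 9: Σ corner-gray over 12 cells = 7053  → 37.1927
row 10: Σ corner-gray over 12 cells = 6374  → 33.6122
row 11: Σ corner-gray over 12 cells = 6607  → 34.8408
row 12: Σ corner-gray over 12 cells = 6047  → 31.8878
row 13: Σ corner-gray over 12 cells = 6326  → 33.3590
row 14: Σ corner-gray over 12 cells = 6551  → 34.5455
Σ rows: total corner-gray = 93604  → 493.6041 mm³


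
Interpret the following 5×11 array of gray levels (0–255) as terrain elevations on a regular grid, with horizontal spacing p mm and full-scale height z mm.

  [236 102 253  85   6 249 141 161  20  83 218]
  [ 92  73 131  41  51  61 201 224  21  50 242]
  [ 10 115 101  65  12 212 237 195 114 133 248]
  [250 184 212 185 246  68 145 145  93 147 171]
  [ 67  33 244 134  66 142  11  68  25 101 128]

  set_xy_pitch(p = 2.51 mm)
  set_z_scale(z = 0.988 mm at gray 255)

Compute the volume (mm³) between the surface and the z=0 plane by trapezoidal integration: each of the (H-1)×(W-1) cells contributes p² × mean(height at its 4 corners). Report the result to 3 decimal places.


height_mm = gray/255 × 0.988; cell vol = 2.51² × mean(4 corners)
unit = 2.51² × 0.988 / (4×255) = 0.00610245 mm³ per gray-sum
row 0: Σ corner-gray over 10 cells = 4694  → 28.6449
row 1: Σ corner-gray over 10 cells = 4666  → 28.4740
row 2: Σ corner-gray over 10 cells = 5897  → 35.9861
row 3: Σ corner-gray over 10 cells = 5114  → 31.2079
Σ rows: total corner-gray = 20371  → 124.3130 mm³

124.313


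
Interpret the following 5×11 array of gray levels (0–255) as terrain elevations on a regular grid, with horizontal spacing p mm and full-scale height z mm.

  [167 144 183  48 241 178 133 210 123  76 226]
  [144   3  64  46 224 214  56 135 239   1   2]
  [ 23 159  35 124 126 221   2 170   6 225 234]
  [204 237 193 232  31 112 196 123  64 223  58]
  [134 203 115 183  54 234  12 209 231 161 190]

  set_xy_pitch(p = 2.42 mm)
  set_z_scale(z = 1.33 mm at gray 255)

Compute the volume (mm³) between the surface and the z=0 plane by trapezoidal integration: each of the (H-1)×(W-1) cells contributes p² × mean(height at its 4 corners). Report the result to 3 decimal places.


163.165

height_mm = gray/255 × 1.33; cell vol = 2.42² × mean(4 corners)
unit = 2.42² × 1.33 / (4×255) = 0.00763629 mm³ per gray-sum
row 0: Σ corner-gray over 10 cells = 5175  → 39.5178
row 1: Σ corner-gray over 10 cells = 4503  → 34.3862
row 2: Σ corner-gray over 10 cells = 5477  → 41.8239
row 3: Σ corner-gray over 10 cells = 6212  → 47.4366
Σ rows: total corner-gray = 21367  → 163.1645 mm³


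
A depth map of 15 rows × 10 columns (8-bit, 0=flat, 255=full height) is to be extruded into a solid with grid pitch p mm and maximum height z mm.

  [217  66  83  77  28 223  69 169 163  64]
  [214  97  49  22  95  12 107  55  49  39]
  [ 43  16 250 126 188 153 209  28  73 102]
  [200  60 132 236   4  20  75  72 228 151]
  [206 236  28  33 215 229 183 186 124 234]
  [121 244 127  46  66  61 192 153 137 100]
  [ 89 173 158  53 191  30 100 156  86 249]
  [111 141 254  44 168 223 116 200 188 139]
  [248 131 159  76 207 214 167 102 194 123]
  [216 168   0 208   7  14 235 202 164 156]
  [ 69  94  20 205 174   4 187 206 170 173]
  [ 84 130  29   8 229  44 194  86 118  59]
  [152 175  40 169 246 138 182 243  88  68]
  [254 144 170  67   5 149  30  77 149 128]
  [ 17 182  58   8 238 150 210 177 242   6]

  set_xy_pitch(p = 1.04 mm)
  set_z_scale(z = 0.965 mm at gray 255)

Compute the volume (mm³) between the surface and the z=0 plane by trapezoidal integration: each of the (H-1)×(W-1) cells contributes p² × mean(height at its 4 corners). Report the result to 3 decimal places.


height_mm = gray/255 × 0.965; cell vol = 1.04² × mean(4 corners)
unit = 1.04² × 0.965 / (4×255) = 0.00102328 mm³ per gray-sum
row 0: Σ corner-gray over 9 cells = 3262  → 3.3379
row 1: Σ corner-gray over 9 cells = 3456  → 3.5365
row 2: Σ corner-gray over 9 cells = 4236  → 4.3346
row 3: Σ corner-gray over 9 cells = 4913  → 5.0274
row 4: Σ corner-gray over 9 cells = 5181  → 5.3016
row 5: Σ corner-gray over 9 cells = 4505  → 4.6099
row 6: Σ corner-gray over 9 cells = 5150  → 5.2699
row 7: Σ corner-gray over 9 cells = 5789  → 5.9238
row 8: Σ corner-gray over 9 cells = 5239  → 5.3610
row 9: Σ corner-gray over 9 cells = 4730  → 4.8401
row 10: Σ corner-gray over 9 cells = 4181  → 4.2783
row 11: Σ corner-gray over 9 cells = 4601  → 4.7081
row 12: Σ corner-gray over 9 cells = 4746  → 4.8565
row 13: Σ corner-gray over 9 cells = 4517  → 4.6221
Σ rows: total corner-gray = 64506  → 66.0076 mm³

66.008


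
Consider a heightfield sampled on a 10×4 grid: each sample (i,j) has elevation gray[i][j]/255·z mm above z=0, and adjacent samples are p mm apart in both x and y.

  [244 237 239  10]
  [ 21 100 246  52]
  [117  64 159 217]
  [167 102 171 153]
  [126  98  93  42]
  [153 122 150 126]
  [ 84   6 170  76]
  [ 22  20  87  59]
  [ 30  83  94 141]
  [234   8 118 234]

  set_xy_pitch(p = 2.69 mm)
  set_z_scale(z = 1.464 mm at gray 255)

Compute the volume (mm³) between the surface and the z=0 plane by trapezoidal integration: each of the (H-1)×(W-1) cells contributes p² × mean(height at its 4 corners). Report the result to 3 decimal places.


height_mm = gray/255 × 1.464; cell vol = 2.69² × mean(4 corners)
unit = 2.69² × 1.464 / (4×255) = 0.0103859 mm³ per gray-sum
row 0: Σ corner-gray over 3 cells = 1971  → 20.4707
row 1: Σ corner-gray over 3 cells = 1545  → 16.0463
row 2: Σ corner-gray over 3 cells = 1646  → 17.0952
row 3: Σ corner-gray over 3 cells = 1416  → 14.7065
row 4: Σ corner-gray over 3 cells = 1373  → 14.2599
row 5: Σ corner-gray over 3 cells = 1335  → 13.8652
row 6: Σ corner-gray over 3 cells = 807  → 8.3814
row 7: Σ corner-gray over 3 cells = 820  → 8.5165
row 8: Σ corner-gray over 3 cells = 1245  → 12.9305
Σ rows: total corner-gray = 12158  → 126.2722 mm³

126.272


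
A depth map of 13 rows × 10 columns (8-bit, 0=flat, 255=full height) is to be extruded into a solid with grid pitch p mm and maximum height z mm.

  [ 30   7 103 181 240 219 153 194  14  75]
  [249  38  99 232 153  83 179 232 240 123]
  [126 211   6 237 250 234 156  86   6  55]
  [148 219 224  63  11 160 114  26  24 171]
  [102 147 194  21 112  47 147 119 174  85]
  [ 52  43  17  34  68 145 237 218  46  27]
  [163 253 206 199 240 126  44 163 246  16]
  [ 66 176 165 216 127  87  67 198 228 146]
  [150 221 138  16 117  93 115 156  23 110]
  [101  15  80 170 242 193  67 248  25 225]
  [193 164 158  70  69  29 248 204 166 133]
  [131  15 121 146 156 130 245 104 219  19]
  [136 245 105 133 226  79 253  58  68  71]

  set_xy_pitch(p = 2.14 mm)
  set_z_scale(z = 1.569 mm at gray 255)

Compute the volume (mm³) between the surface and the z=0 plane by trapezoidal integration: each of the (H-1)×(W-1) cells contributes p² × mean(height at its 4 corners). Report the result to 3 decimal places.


height_mm = gray/255 × 1.569; cell vol = 2.14² × mean(4 corners)
unit = 2.14² × 1.569 / (4×255) = 0.0070445 mm³ per gray-sum
row 0: Σ corner-gray over 9 cells = 5211  → 36.7089
row 1: Σ corner-gray over 9 cells = 5437  → 38.3010
row 2: Σ corner-gray over 9 cells = 4554  → 32.0807
row 3: Σ corner-gray over 9 cells = 4110  → 28.9529
row 4: Σ corner-gray over 9 cells = 3804  → 26.7973
row 5: Σ corner-gray over 9 cells = 4828  → 34.0109
row 6: Σ corner-gray over 9 cells = 5873  → 41.3724
row 7: Σ corner-gray over 9 cells = 4758  → 33.5177
row 8: Σ corner-gray over 9 cells = 4424  → 31.1649
row 9: Σ corner-gray over 9 cells = 4948  → 34.8562
row 10: Σ corner-gray over 9 cells = 4964  → 34.9689
row 11: Σ corner-gray over 9 cells = 4963  → 34.9619
Σ rows: total corner-gray = 57874  → 407.6935 mm³

407.694


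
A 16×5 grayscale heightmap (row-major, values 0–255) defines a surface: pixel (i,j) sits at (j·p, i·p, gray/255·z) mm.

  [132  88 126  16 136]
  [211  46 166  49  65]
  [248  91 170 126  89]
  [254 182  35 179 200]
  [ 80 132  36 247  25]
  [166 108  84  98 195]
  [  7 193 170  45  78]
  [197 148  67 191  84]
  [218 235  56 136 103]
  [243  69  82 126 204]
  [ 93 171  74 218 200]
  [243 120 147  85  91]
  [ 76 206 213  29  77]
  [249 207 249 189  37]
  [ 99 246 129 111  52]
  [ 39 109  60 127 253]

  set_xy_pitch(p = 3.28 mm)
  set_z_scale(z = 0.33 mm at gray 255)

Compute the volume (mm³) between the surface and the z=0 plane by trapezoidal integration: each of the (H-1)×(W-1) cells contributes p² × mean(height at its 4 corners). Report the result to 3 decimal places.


height_mm = gray/255 × 0.33; cell vol = 3.28² × mean(4 corners)
unit = 3.28² × 0.33 / (4×255) = 0.00348066 mm³ per gray-sum
row 0: Σ corner-gray over 4 cells = 1526  → 5.3115
row 1: Σ corner-gray over 4 cells = 1909  → 6.6446
row 2: Σ corner-gray over 4 cells = 2357  → 8.2039
row 3: Σ corner-gray over 4 cells = 2181  → 7.5913
row 4: Σ corner-gray over 4 cells = 1876  → 6.5297
row 5: Σ corner-gray over 4 cells = 1842  → 6.4114
row 6: Σ corner-gray over 4 cells = 1994  → 6.9404
row 7: Σ corner-gray over 4 cells = 2268  → 7.8941
row 8: Σ corner-gray over 4 cells = 2176  → 7.5739
row 9: Σ corner-gray over 4 cells = 2220  → 7.7271
row 10: Σ corner-gray over 4 cells = 2257  → 7.8558
row 11: Σ corner-gray over 4 cells = 2087  → 7.2641
row 12: Σ corner-gray over 4 cells = 2625  → 9.1367
row 13: Σ corner-gray over 4 cells = 2699  → 9.3943
row 14: Σ corner-gray over 4 cells = 2007  → 6.9857
Σ rows: total corner-gray = 32024  → 111.4646 mm³

111.465


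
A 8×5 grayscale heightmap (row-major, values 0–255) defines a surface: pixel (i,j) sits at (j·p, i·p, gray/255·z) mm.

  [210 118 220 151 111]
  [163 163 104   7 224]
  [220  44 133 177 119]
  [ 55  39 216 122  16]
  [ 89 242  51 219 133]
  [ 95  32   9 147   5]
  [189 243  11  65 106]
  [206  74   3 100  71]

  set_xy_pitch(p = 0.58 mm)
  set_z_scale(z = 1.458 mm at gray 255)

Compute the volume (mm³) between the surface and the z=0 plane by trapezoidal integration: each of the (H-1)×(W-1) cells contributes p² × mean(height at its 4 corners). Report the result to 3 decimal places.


6.181

height_mm = gray/255 × 1.458; cell vol = 0.58² × mean(4 corners)
unit = 0.58² × 1.458 / (4×255) = 0.000480854 mm³ per gray-sum
row 0: Σ corner-gray over 4 cells = 2234  → 1.0742
row 1: Σ corner-gray over 4 cells = 1982  → 0.9531
row 2: Σ corner-gray over 4 cells = 1872  → 0.9002
row 3: Σ corner-gray over 4 cells = 2071  → 0.9958
row 4: Σ corner-gray over 4 cells = 1722  → 0.8280
row 5: Σ corner-gray over 4 cells = 1409  → 0.6775
row 6: Σ corner-gray over 4 cells = 1564  → 0.7521
Σ rows: total corner-gray = 12854  → 6.1809 mm³


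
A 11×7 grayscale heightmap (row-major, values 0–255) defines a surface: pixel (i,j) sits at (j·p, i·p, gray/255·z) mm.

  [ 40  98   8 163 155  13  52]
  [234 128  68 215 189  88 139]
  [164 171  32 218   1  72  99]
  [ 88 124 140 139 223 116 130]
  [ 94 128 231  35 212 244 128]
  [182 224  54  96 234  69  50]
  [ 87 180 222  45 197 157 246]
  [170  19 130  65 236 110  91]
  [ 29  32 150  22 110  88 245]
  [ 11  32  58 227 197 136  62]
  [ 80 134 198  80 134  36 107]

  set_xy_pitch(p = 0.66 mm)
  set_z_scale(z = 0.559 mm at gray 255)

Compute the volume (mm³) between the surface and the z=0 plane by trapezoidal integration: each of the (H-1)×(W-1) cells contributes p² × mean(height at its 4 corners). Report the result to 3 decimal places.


7.226

height_mm = gray/255 × 0.559; cell vol = 0.66² × mean(4 corners)
unit = 0.66² × 0.559 / (4×255) = 0.000238726 mm³ per gray-sum
row 0: Σ corner-gray over 6 cells = 2715  → 0.6481
row 1: Σ corner-gray over 6 cells = 3000  → 0.7162
row 2: Σ corner-gray over 6 cells = 2953  → 0.7050
row 3: Σ corner-gray over 6 cells = 3624  → 0.8651
row 4: Σ corner-gray over 6 cells = 3508  → 0.8375
row 5: Σ corner-gray over 6 cells = 3521  → 0.8406
row 6: Σ corner-gray over 6 cells = 3316  → 0.7916
row 7: Σ corner-gray over 6 cells = 2459  → 0.5870
row 8: Σ corner-gray over 6 cells = 2451  → 0.5851
row 9: Σ corner-gray over 6 cells = 2724  → 0.6503
Σ rows: total corner-gray = 30271  → 7.2265 mm³


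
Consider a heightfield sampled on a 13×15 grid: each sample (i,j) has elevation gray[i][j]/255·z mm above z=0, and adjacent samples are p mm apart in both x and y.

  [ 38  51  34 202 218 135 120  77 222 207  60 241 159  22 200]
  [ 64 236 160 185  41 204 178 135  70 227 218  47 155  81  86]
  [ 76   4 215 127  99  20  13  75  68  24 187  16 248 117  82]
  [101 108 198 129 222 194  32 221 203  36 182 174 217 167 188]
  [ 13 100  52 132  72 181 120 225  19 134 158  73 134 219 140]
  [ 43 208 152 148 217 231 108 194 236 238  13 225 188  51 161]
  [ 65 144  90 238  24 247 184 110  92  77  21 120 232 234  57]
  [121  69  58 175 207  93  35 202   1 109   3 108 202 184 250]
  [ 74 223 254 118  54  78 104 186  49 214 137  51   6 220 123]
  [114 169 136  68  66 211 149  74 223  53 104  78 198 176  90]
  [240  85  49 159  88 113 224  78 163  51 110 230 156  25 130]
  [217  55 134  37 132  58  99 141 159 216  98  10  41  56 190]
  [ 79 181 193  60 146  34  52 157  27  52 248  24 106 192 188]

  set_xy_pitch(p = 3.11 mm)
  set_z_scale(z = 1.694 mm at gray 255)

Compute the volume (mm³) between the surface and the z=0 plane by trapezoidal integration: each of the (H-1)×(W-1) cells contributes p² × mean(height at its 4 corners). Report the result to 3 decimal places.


1383.674

height_mm = gray/255 × 1.694; cell vol = 3.11² × mean(4 corners)
unit = 3.11² × 1.694 / (4×255) = 0.0160633 mm³ per gray-sum
row 0: Σ corner-gray over 14 cells = 7758  → 124.6189
row 1: Σ corner-gray over 14 cells = 6608  → 106.1461
row 2: Σ corner-gray over 14 cells = 7039  → 113.0694
row 3: Σ corner-gray over 14 cells = 7846  → 126.0324
row 4: Σ corner-gray over 14 cells = 8013  → 128.7150
row 5: Σ corner-gray over 14 cells = 8370  → 134.4496
row 6: Σ corner-gray over 14 cells = 7011  → 112.6196
row 7: Σ corner-gray over 14 cells = 6848  → 110.0013
row 8: Σ corner-gray over 14 cells = 7199  → 115.6395
row 9: Σ corner-gray over 14 cells = 7046  → 113.1818
row 10: Σ corner-gray over 14 cells = 6311  → 101.3753
row 11: Σ corner-gray over 14 cells = 6090  → 97.8253
Σ rows: total corner-gray = 86139  → 1383.6742 mm³


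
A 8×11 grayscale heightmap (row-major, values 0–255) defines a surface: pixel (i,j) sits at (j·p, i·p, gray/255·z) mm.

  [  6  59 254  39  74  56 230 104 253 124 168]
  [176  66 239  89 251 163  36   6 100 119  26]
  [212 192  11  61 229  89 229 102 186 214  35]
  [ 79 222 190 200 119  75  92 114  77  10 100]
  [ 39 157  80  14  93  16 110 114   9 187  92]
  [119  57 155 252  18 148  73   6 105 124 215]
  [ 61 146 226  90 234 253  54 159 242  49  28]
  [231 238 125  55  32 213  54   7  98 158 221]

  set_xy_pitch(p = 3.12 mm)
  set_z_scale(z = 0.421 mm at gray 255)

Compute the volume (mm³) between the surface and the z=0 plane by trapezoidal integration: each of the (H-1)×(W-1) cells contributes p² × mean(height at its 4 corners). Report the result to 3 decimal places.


height_mm = gray/255 × 0.421; cell vol = 3.12² × mean(4 corners)
unit = 3.12² × 0.421 / (4×255) = 0.00401783 mm³ per gray-sum
row 0: Σ corner-gray over 10 cells = 4900  → 19.6873
row 1: Σ corner-gray over 10 cells = 5213  → 20.9449
row 2: Σ corner-gray over 10 cells = 5250  → 21.0936
row 3: Σ corner-gray over 10 cells = 4068  → 16.3445
row 4: Σ corner-gray over 10 cells = 3901  → 15.6735
row 5: Σ corner-gray over 10 cells = 5205  → 20.9128
row 6: Σ corner-gray over 10 cells = 5407  → 21.7244
Σ rows: total corner-gray = 33944  → 136.3811 mm³

136.381


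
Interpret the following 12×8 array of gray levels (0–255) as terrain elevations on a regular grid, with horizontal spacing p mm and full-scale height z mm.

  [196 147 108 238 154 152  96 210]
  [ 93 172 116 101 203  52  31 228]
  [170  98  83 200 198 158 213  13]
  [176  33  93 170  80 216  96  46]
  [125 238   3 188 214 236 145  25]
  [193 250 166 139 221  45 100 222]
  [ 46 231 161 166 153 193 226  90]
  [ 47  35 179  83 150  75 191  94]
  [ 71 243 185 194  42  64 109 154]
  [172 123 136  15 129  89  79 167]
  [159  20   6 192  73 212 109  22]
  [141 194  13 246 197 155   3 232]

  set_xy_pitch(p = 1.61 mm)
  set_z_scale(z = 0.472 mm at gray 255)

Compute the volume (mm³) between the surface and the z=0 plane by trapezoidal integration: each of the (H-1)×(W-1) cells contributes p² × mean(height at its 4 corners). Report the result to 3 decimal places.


49.533

height_mm = gray/255 × 0.472; cell vol = 1.61² × mean(4 corners)
unit = 1.61² × 0.472 / (4×255) = 0.00119948 mm³ per gray-sum
row 0: Σ corner-gray over 7 cells = 3867  → 4.6384
row 1: Σ corner-gray over 7 cells = 3754  → 4.5029
row 2: Σ corner-gray over 7 cells = 3681  → 4.4153
row 3: Σ corner-gray over 7 cells = 3796  → 4.5532
row 4: Σ corner-gray over 7 cells = 4455  → 5.3437
row 5: Σ corner-gray over 7 cells = 4653  → 5.5812
row 6: Σ corner-gray over 7 cells = 3963  → 4.7535
row 7: Σ corner-gray over 7 cells = 3466  → 4.1574
row 8: Σ corner-gray over 7 cells = 3380  → 4.0542
row 9: Σ corner-gray over 7 cells = 2886  → 3.4617
row 10: Σ corner-gray over 7 cells = 3394  → 4.0710
Σ rows: total corner-gray = 41295  → 49.5326 mm³


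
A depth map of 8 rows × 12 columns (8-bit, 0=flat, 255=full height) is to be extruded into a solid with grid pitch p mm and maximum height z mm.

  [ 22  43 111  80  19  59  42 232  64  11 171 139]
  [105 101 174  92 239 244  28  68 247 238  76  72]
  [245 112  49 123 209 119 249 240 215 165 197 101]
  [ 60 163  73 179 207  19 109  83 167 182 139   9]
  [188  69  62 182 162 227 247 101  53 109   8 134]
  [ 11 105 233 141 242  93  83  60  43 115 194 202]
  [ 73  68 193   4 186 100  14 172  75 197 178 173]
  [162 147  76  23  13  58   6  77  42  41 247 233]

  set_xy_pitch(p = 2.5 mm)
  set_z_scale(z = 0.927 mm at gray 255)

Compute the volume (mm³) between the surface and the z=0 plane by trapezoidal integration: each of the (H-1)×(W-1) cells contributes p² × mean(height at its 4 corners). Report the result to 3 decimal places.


height_mm = gray/255 × 0.927; cell vol = 2.5² × mean(4 corners)
unit = 2.5² × 0.927 / (4×255) = 0.00568015 mm³ per gray-sum
row 0: Σ corner-gray over 11 cells = 5016  → 28.4916
row 1: Σ corner-gray over 11 cells = 6893  → 39.1533
row 2: Σ corner-gray over 11 cells = 6413  → 36.4268
row 3: Σ corner-gray over 11 cells = 5473  → 31.0874
row 4: Σ corner-gray over 11 cells = 5593  → 31.7691
row 5: Σ corner-gray over 11 cells = 5451  → 30.9625
row 6: Σ corner-gray over 11 cells = 4475  → 25.4187
Σ rows: total corner-gray = 39314  → 223.3093 mm³

223.309


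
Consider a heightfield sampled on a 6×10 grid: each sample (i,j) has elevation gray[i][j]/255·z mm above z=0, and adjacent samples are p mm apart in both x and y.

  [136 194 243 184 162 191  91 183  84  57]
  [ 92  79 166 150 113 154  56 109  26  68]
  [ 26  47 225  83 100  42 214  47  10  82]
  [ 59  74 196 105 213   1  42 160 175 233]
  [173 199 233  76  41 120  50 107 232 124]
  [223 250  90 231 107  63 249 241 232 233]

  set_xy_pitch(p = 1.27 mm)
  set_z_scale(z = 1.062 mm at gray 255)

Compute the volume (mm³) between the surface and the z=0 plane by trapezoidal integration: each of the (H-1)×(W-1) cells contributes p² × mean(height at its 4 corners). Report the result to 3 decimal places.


37.840

height_mm = gray/255 × 1.062; cell vol = 1.27² × mean(4 corners)
unit = 1.27² × 1.062 / (4×255) = 0.00167931 mm³ per gray-sum
row 0: Σ corner-gray over 9 cells = 4723  → 7.9314
row 1: Σ corner-gray over 9 cells = 3510  → 5.8944
row 2: Σ corner-gray over 9 cells = 3868  → 6.4956
row 3: Σ corner-gray over 9 cells = 4637  → 7.7870
row 4: Σ corner-gray over 9 cells = 5795  → 9.7316
Σ rows: total corner-gray = 22533  → 37.8400 mm³


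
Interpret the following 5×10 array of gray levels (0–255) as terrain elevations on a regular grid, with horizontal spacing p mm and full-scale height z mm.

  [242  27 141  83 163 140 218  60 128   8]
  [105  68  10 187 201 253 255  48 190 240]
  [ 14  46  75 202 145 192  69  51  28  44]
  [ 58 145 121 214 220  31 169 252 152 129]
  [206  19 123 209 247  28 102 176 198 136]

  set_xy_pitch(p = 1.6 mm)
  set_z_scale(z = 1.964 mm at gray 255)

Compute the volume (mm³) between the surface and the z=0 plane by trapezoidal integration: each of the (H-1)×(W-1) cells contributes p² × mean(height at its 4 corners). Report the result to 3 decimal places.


height_mm = gray/255 × 1.964; cell vol = 1.6² × mean(4 corners)
unit = 1.6² × 1.964 / (4×255) = 0.00492925 mm³ per gray-sum
row 0: Σ corner-gray over 9 cells = 4939  → 24.3456
row 1: Σ corner-gray over 9 cells = 4443  → 21.9007
row 2: Σ corner-gray over 9 cells = 4469  → 22.0288
row 3: Σ corner-gray over 9 cells = 5341  → 26.3272
Σ rows: total corner-gray = 19192  → 94.6023 mm³

94.602


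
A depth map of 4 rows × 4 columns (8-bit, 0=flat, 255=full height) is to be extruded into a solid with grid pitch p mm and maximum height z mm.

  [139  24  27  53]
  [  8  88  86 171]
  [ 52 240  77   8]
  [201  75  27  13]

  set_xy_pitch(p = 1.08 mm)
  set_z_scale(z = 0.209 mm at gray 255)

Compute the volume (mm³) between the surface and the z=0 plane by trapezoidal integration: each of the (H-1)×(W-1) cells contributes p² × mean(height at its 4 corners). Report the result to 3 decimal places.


height_mm = gray/255 × 0.209; cell vol = 1.08² × mean(4 corners)
unit = 1.08² × 0.209 / (4×255) = 0.000238998 mm³ per gray-sum
row 0: Σ corner-gray over 3 cells = 821  → 0.1962
row 1: Σ corner-gray over 3 cells = 1221  → 0.2918
row 2: Σ corner-gray over 3 cells = 1112  → 0.2658
Σ rows: total corner-gray = 3154  → 0.7538 mm³

0.754


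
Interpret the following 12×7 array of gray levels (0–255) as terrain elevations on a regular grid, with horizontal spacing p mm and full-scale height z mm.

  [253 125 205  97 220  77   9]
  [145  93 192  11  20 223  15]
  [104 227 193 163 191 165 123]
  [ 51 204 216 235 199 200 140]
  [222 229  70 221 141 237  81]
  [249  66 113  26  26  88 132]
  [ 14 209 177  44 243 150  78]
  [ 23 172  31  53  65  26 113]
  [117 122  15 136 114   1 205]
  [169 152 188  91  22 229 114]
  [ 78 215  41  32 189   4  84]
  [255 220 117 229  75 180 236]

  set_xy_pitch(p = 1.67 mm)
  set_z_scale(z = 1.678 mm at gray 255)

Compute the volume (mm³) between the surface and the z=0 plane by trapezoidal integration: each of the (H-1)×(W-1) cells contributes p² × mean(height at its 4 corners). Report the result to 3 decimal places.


height_mm = gray/255 × 1.678; cell vol = 1.67² × mean(4 corners)
unit = 1.67² × 1.678 / (4×255) = 0.00458801 mm³ per gray-sum
row 0: Σ corner-gray over 6 cells = 2948  → 13.5255
row 1: Σ corner-gray over 6 cells = 3343  → 15.3377
row 2: Σ corner-gray over 6 cells = 4404  → 20.2056
row 3: Σ corner-gray over 6 cells = 4398  → 20.1781
row 4: Σ corner-gray over 6 cells = 3118  → 14.3054
row 5: Σ corner-gray over 6 cells = 2757  → 12.6492
row 6: Σ corner-gray over 6 cells = 2568  → 11.7820
row 7: Σ corner-gray over 6 cells = 1928  → 8.8457
row 8: Σ corner-gray over 6 cells = 2745  → 12.5941
row 9: Σ corner-gray over 6 cells = 2771  → 12.7134
row 10: Σ corner-gray over 6 cells = 3257  → 14.9432
Σ rows: total corner-gray = 34237  → 157.0798 mm³

157.080


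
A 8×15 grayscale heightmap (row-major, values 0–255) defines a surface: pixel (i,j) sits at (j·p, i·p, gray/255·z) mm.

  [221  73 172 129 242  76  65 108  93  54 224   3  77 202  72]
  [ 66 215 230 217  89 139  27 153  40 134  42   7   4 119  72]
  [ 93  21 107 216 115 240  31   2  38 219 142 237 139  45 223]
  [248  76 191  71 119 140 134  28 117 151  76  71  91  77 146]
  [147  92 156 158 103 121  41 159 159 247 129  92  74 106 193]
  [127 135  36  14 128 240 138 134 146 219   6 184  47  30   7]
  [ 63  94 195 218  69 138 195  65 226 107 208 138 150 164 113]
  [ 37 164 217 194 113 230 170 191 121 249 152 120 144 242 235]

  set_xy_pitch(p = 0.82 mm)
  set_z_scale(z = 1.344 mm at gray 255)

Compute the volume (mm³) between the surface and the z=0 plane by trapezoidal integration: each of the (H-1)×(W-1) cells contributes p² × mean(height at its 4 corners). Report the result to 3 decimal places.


43.143

height_mm = gray/255 × 1.344; cell vol = 0.82² × mean(4 corners)
unit = 0.82² × 1.344 / (4×255) = 0.000885986 mm³ per gray-sum
row 0: Σ corner-gray over 14 cells = 6299  → 5.5808
row 1: Σ corner-gray over 14 cells = 6390  → 5.6614
row 2: Σ corner-gray over 14 cells = 6498  → 5.7571
row 3: Σ corner-gray over 14 cells = 6692  → 5.9290
row 4: Σ corner-gray over 14 cells = 6662  → 5.9024
row 5: Σ corner-gray over 14 cells = 7158  → 6.3419
row 6: Σ corner-gray over 14 cells = 8996  → 7.9703
Σ rows: total corner-gray = 48695  → 43.1431 mm³


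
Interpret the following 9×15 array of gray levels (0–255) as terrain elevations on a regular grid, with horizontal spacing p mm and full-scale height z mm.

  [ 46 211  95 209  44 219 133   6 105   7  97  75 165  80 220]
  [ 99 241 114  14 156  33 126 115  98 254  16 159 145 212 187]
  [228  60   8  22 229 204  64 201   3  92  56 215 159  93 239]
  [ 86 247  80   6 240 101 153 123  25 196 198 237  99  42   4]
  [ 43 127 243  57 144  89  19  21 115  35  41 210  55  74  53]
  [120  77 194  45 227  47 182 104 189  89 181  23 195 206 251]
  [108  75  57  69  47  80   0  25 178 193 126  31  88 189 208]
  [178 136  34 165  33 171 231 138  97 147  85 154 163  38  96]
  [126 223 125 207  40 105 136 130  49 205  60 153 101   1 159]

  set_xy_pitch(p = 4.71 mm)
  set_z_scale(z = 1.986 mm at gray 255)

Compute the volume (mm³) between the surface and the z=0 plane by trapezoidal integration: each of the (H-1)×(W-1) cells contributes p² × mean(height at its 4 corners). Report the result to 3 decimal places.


height_mm = gray/255 × 1.986; cell vol = 4.71² × mean(4 corners)
unit = 4.71² × 1.986 / (4×255) = 0.0431937 mm³ per gray-sum
row 0: Σ corner-gray over 14 cells = 6810  → 294.1494
row 1: Σ corner-gray over 14 cells = 6931  → 299.3759
row 2: Σ corner-gray over 14 cells = 6863  → 296.4387
row 3: Σ corner-gray over 14 cells = 6140  → 265.2096
row 4: Σ corner-gray over 14 cells = 6445  → 278.3837
row 5: Σ corner-gray over 14 cells = 6521  → 281.6664
row 6: Σ corner-gray over 14 cells = 6090  → 263.0499
row 7: Σ corner-gray over 14 cells = 6813  → 294.2790
Σ rows: total corner-gray = 52613  → 2272.5526 mm³

2272.553


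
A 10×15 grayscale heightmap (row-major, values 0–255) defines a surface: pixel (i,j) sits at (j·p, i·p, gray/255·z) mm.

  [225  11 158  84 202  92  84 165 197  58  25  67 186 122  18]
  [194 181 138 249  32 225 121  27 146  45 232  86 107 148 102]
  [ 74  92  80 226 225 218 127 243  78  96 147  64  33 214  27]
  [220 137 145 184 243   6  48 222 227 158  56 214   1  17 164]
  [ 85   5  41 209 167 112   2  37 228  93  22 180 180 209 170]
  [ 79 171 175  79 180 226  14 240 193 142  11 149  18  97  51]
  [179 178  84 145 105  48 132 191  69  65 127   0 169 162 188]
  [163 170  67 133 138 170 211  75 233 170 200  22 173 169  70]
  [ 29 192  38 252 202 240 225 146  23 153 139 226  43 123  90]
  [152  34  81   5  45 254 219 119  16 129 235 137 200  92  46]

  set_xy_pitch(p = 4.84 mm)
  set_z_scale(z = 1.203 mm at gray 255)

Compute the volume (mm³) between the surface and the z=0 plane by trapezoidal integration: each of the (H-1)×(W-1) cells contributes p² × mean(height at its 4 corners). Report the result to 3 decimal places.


height_mm = gray/255 × 1.203; cell vol = 4.84² × mean(4 corners)
unit = 4.84² × 1.203 / (4×255) = 0.0276284 mm³ per gray-sum
row 0: Σ corner-gray over 14 cells = 6915  → 191.0506
row 1: Σ corner-gray over 14 cells = 7557  → 208.7880
row 2: Σ corner-gray over 14 cells = 7487  → 206.8540
row 3: Σ corner-gray over 14 cells = 6925  → 191.3269
row 4: Σ corner-gray over 14 cells = 6745  → 186.3537
row 5: Σ corner-gray over 14 cells = 6837  → 188.8956
row 6: Σ corner-gray over 14 cells = 7412  → 204.7819
row 7: Σ corner-gray over 14 cells = 8218  → 227.0504
row 8: Σ corner-gray over 14 cells = 7453  → 205.9147
Σ rows: total corner-gray = 65549  → 1811.0158 mm³

1811.016
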